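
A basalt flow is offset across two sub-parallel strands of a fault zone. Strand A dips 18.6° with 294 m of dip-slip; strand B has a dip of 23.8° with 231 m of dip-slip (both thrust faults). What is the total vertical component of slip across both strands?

throw_A = 294 × sin(18.6°) = 93.77 m
throw_B = 231 × sin(23.8°) = 93.22 m
total = 93.77 + 93.22 = 187 m

187 m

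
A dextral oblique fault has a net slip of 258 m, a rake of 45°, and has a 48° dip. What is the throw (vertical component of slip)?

136 m

dip-slip = net slip × sin(rake) = 258 m × sin(45°) = 182.4 m
throw = dip-slip × sin(dip) = 182.4 × sin(48°) = 136 m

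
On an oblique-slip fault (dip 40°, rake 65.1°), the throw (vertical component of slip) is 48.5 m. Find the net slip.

dip-slip = throw / sin(dip) = 48.5 / sin(40°) = 75.45 m
net slip = dip-slip / sin(rake) = 75.45 / sin(65.1°) = 83.2 m

83.2 m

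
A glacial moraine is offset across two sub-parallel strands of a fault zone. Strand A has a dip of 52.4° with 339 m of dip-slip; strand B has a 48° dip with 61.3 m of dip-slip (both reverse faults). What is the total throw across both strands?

throw_A = 339 × sin(52.4°) = 268.6 m
throw_B = 61.3 × sin(48°) = 45.55 m
total = 268.6 + 45.55 = 314 m

314 m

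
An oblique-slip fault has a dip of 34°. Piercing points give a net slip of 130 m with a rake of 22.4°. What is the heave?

41.1 m

dip-slip = net slip × sin(rake) = 130 m × sin(22.4°) = 49.54 m
heave = dip-slip × cos(dip) = 49.54 × cos(34°) = 41.1 m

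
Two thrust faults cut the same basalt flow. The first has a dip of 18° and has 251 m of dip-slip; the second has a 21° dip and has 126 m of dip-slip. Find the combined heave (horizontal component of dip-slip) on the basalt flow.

heave_A = 251 × cos(18°) = 238.7 m
heave_B = 126 × cos(21°) = 117.6 m
total = 238.7 + 117.6 = 356 m

356 m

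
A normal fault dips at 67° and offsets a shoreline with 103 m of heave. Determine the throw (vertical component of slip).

243 m

throw = heave × tan(dip) = 103 × tan(67°) = 243 m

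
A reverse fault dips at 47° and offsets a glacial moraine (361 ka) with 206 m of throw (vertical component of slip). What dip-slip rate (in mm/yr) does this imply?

dip-slip = throw / sin(dip) = 206 m / sin(47°) = 281.7 m
rate = 281.7 m / 361 ka = 0.000780 m/yr = 0.780 mm/yr

0.780 mm/yr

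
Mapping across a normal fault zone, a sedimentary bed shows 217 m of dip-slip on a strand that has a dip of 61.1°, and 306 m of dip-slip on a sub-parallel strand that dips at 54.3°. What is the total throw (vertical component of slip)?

throw_A = 217 × sin(61.1°) = 190 m
throw_B = 306 × sin(54.3°) = 248.5 m
total = 190 + 248.5 = 438 m

438 m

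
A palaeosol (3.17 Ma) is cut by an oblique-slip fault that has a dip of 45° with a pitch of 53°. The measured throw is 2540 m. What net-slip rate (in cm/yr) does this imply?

dip-slip = throw / sin(dip) = 2540 / sin(45°) = 3592 m
net slip = dip-slip / sin(rake) = 3592 / sin(53°) = 4498 m
rate = 4498 m / 3.17 Ma = 0.00142 m/yr = 0.142 cm/yr

0.142 cm/yr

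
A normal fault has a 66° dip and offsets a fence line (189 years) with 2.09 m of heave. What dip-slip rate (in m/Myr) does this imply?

27200 m/Myr

dip-slip = heave / cos(dip) = 2.09 m / cos(66°) = 5.138 m
rate = 5.138 m / 189 years = 0.0272 m/yr = 27200 m/Myr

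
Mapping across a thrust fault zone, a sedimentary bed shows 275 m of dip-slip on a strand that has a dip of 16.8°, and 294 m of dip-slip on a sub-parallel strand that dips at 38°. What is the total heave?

heave_A = 275 × cos(16.8°) = 263.3 m
heave_B = 294 × cos(38°) = 231.7 m
total = 263.3 + 231.7 = 495 m

495 m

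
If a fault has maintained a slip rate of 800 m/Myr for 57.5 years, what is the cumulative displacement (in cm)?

slip = rate × time = 800 m/Myr × 57.5 years = 0.0460 m = 4.60 cm

4.60 cm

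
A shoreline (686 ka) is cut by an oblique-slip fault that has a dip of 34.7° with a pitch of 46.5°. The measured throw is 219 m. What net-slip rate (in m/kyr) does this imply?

dip-slip = throw / sin(dip) = 219 / sin(34.7°) = 384.7 m
net slip = dip-slip / sin(rake) = 384.7 / sin(46.5°) = 530.3 m
rate = 530.3 m / 686 ka = 0.000773 m/yr = 0.773 m/kyr

0.773 m/kyr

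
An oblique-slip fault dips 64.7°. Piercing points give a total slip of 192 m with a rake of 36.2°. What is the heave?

dip-slip = net slip × sin(rake) = 192 m × sin(36.2°) = 113.4 m
heave = dip-slip × cos(dip) = 113.4 × cos(64.7°) = 48.5 m

48.5 m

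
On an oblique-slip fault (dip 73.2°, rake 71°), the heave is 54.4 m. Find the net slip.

199 m

dip-slip = heave / cos(dip) = 54.4 / cos(73.2°) = 188.2 m
net slip = dip-slip / sin(rake) = 188.2 / sin(71°) = 199 m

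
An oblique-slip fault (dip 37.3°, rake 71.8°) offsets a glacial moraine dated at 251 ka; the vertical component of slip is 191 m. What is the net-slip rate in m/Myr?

1320 m/Myr

dip-slip = throw / sin(dip) = 191 / sin(37.3°) = 315.2 m
net slip = dip-slip / sin(rake) = 315.2 / sin(71.8°) = 331.8 m
rate = 331.8 m / 251 ka = 0.00132 m/yr = 1320 m/Myr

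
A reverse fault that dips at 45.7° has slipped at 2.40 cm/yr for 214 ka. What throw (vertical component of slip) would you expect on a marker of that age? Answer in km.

dip-slip = rate × time = 2.40 cm/yr × 214 ka = 5136 m
throw = dip-slip × sin(dip) = 5136 × sin(45.7°) = 3680 m = 3.68 km

3.68 km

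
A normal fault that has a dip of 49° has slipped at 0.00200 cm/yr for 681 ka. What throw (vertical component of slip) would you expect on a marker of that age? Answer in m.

10.3 m

dip-slip = rate × time = 0.00200 cm/yr × 681 ka = 13.62 m
throw = dip-slip × sin(dip) = 13.62 × sin(49°) = 10.3 m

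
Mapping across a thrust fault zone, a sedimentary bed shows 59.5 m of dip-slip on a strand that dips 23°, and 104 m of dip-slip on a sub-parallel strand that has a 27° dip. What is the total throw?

70.5 m

throw_A = 59.5 × sin(23°) = 23.25 m
throw_B = 104 × sin(27°) = 47.22 m
total = 23.25 + 47.22 = 70.5 m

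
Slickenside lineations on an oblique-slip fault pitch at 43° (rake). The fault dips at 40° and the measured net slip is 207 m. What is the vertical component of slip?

90.7 m

dip-slip = net slip × sin(rake) = 207 m × sin(43°) = 141.2 m
throw = dip-slip × sin(dip) = 141.2 × sin(40°) = 90.7 m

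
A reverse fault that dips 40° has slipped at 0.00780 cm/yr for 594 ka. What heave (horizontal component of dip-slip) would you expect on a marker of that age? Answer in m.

35.5 m

dip-slip = rate × time = 0.00780 cm/yr × 594 ka = 46.33 m
heave = dip-slip × cos(dip) = 46.33 × cos(40°) = 35.5 m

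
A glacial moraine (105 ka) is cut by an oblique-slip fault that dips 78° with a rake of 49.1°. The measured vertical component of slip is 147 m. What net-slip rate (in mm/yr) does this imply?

1.89 mm/yr

dip-slip = throw / sin(dip) = 147 / sin(78°) = 150.3 m
net slip = dip-slip / sin(rake) = 150.3 / sin(49.1°) = 198.8 m
rate = 198.8 m / 105 ka = 0.00189 m/yr = 1.89 mm/yr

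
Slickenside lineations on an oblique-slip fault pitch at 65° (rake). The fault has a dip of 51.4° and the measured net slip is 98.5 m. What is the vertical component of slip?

dip-slip = net slip × sin(rake) = 98.5 m × sin(65°) = 89.27 m
throw = dip-slip × sin(dip) = 89.27 × sin(51.4°) = 69.8 m

69.8 m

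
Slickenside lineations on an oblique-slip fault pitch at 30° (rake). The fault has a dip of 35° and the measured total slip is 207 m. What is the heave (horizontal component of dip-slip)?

84.8 m

dip-slip = net slip × sin(rake) = 207 m × sin(30°) = 103.5 m
heave = dip-slip × cos(dip) = 103.5 × cos(35°) = 84.8 m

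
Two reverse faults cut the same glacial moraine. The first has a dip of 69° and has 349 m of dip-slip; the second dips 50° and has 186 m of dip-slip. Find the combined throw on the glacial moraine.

468 m

throw_A = 349 × sin(69°) = 325.8 m
throw_B = 186 × sin(50°) = 142.5 m
total = 325.8 + 142.5 = 468 m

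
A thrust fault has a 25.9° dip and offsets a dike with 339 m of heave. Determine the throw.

165 m

throw = heave × tan(dip) = 339 × tan(25.9°) = 165 m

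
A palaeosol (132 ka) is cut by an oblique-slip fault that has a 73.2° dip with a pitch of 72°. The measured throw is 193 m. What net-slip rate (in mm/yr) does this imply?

dip-slip = throw / sin(dip) = 193 / sin(73.2°) = 201.6 m
net slip = dip-slip / sin(rake) = 201.6 / sin(72°) = 212 m
rate = 212 m / 132 ka = 0.00161 m/yr = 1.61 mm/yr

1.61 mm/yr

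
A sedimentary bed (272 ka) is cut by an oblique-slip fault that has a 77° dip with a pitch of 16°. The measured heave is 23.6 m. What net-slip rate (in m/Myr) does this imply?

1400 m/Myr

dip-slip = heave / cos(dip) = 23.6 / cos(77°) = 104.9 m
net slip = dip-slip / sin(rake) = 104.9 / sin(16°) = 380.6 m
rate = 380.6 m / 272 ka = 0.00140 m/yr = 1400 m/Myr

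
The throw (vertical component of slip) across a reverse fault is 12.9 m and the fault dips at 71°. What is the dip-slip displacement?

dip-slip = throw / sin(dip) = 12.9 / sin(71°) = 13.6 m

13.6 m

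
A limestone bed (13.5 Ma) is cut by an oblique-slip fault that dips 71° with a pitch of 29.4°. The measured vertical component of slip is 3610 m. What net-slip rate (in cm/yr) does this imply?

0.0576 cm/yr

dip-slip = throw / sin(dip) = 3610 / sin(71°) = 3818 m
net slip = dip-slip / sin(rake) = 3818 / sin(29.4°) = 7778 m
rate = 7778 m / 13.5 Ma = 0.000576 m/yr = 0.0576 cm/yr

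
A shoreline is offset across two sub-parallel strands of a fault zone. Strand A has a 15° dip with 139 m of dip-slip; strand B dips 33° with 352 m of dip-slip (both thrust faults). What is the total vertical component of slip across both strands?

throw_A = 139 × sin(15°) = 35.98 m
throw_B = 352 × sin(33°) = 191.7 m
total = 35.98 + 191.7 = 228 m

228 m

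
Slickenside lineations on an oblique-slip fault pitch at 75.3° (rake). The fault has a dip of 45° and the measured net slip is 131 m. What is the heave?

89.6 m

dip-slip = net slip × sin(rake) = 131 m × sin(75.3°) = 126.7 m
heave = dip-slip × cos(dip) = 126.7 × cos(45°) = 89.6 m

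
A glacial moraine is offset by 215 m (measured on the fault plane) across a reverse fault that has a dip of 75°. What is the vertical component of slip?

208 m

throw = dip-slip × sin(dip) = 215 m × sin(75°) = 208 m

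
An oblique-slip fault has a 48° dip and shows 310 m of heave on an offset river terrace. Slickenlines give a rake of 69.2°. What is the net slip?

496 m

dip-slip = heave / cos(dip) = 310 / cos(48°) = 463.3 m
net slip = dip-slip / sin(rake) = 463.3 / sin(69.2°) = 496 m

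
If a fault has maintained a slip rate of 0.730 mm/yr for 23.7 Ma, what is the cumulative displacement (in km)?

17.3 km

slip = rate × time = 0.730 mm/yr × 23.7 Ma = 17300 m = 17.3 km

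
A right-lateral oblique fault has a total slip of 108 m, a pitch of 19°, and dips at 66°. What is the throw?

32.1 m

dip-slip = net slip × sin(rake) = 108 m × sin(19°) = 35.16 m
throw = dip-slip × sin(dip) = 35.16 × sin(66°) = 32.1 m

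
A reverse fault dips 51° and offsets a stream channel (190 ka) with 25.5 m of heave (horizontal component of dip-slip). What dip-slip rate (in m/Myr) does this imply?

dip-slip = heave / cos(dip) = 25.5 m / cos(51°) = 40.52 m
rate = 40.52 m / 190 ka = 0.000213 m/yr = 213 m/Myr

213 m/Myr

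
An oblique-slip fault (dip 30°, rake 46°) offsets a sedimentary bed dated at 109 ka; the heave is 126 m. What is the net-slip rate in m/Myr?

1860 m/Myr

dip-slip = heave / cos(dip) = 126 / cos(30°) = 145.5 m
net slip = dip-slip / sin(rake) = 145.5 / sin(46°) = 202.3 m
rate = 202.3 m / 109 ka = 0.00186 m/yr = 1860 m/Myr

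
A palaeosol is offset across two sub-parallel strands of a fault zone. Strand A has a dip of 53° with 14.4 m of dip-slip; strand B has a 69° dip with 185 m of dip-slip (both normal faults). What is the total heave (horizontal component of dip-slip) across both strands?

75 m

heave_A = 14.4 × cos(53°) = 8.666 m
heave_B = 185 × cos(69°) = 66.30 m
total = 8.666 + 66.30 = 75 m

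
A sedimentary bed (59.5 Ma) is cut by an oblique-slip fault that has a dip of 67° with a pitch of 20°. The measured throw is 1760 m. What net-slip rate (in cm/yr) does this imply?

dip-slip = throw / sin(dip) = 1760 / sin(67°) = 1912 m
net slip = dip-slip / sin(rake) = 1912 / sin(20°) = 5590 m
rate = 5590 m / 59.5 Ma = 0.0000940 m/yr = 0.00940 cm/yr

0.00940 cm/yr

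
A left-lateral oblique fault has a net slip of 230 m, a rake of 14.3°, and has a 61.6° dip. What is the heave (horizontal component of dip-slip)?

27 m

dip-slip = net slip × sin(rake) = 230 m × sin(14.3°) = 56.81 m
heave = dip-slip × cos(dip) = 56.81 × cos(61.6°) = 27 m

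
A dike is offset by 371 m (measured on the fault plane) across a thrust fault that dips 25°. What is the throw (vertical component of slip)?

157 m

throw = dip-slip × sin(dip) = 371 m × sin(25°) = 157 m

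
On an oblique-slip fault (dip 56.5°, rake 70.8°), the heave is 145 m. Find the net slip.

dip-slip = heave / cos(dip) = 145 / cos(56.5°) = 262.7 m
net slip = dip-slip / sin(rake) = 262.7 / sin(70.8°) = 278 m

278 m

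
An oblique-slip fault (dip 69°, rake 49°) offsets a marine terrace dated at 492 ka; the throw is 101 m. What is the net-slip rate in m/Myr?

dip-slip = throw / sin(dip) = 101 / sin(69°) = 108.2 m
net slip = dip-slip / sin(rake) = 108.2 / sin(49°) = 143.3 m
rate = 143.3 m / 492 ka = 0.000291 m/yr = 291 m/Myr

291 m/Myr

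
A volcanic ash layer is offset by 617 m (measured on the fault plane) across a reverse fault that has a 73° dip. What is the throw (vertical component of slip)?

590 m

throw = dip-slip × sin(dip) = 617 m × sin(73°) = 590 m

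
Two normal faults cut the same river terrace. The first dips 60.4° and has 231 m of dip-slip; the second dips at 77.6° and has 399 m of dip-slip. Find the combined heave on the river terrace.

200 m

heave_A = 231 × cos(60.4°) = 114.1 m
heave_B = 399 × cos(77.6°) = 85.68 m
total = 114.1 + 85.68 = 200 m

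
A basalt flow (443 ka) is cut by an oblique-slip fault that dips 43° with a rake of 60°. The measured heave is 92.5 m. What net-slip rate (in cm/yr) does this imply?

0.0330 cm/yr

dip-slip = heave / cos(dip) = 92.5 / cos(43°) = 126.5 m
net slip = dip-slip / sin(rake) = 126.5 / sin(60°) = 146 m
rate = 146 m / 443 ka = 0.000330 m/yr = 0.0330 cm/yr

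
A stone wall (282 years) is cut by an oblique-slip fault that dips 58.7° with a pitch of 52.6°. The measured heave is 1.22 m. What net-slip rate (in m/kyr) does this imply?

dip-slip = heave / cos(dip) = 1.22 / cos(58.7°) = 2.348 m
net slip = dip-slip / sin(rake) = 2.348 / sin(52.6°) = 2.956 m
rate = 2.956 m / 282 years = 0.0105 m/yr = 10.5 m/kyr

10.5 m/kyr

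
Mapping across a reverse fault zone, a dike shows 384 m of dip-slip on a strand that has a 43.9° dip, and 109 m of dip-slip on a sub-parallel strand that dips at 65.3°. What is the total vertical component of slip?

throw_A = 384 × sin(43.9°) = 266.3 m
throw_B = 109 × sin(65.3°) = 99.03 m
total = 266.3 + 99.03 = 365 m

365 m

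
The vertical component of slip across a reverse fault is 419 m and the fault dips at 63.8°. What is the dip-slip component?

467 m

dip-slip = throw / sin(dip) = 419 / sin(63.8°) = 467 m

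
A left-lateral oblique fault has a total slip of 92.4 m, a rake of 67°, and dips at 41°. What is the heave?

dip-slip = net slip × sin(rake) = 92.4 m × sin(67°) = 85.05 m
heave = dip-slip × cos(dip) = 85.05 × cos(41°) = 64.2 m

64.2 m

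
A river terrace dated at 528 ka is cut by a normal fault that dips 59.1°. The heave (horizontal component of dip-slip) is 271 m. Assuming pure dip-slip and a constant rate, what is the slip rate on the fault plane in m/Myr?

dip-slip = heave / cos(dip) = 271 m / cos(59.1°) = 527.7 m
rate = 527.7 m / 528 ka = 0.000999 m/yr = 999 m/Myr

999 m/Myr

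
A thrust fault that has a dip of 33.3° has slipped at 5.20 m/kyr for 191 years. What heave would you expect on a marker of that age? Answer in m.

0.830 m

dip-slip = rate × time = 5.20 m/kyr × 191 years = 0.9932 m
heave = dip-slip × cos(dip) = 0.9932 × cos(33.3°) = 0.830 m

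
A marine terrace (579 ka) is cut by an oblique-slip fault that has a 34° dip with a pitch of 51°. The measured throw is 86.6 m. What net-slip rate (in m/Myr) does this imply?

344 m/Myr

dip-slip = throw / sin(dip) = 86.6 / sin(34°) = 154.9 m
net slip = dip-slip / sin(rake) = 154.9 / sin(51°) = 199.3 m
rate = 199.3 m / 579 ka = 0.000344 m/yr = 344 m/Myr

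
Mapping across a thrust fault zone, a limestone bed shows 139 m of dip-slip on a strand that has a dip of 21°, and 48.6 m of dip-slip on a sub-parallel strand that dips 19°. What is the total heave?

heave_A = 139 × cos(21°) = 129.8 m
heave_B = 48.6 × cos(19°) = 45.95 m
total = 129.8 + 45.95 = 176 m

176 m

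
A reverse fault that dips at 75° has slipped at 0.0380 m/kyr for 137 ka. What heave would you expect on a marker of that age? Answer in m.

1.35 m

dip-slip = rate × time = 0.0380 m/kyr × 137 ka = 5.206 m
heave = dip-slip × cos(dip) = 5.206 × cos(75°) = 1.35 m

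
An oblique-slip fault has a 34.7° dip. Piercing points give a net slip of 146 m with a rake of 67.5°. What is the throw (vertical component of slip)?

dip-slip = net slip × sin(rake) = 146 m × sin(67.5°) = 134.9 m
throw = dip-slip × sin(dip) = 134.9 × sin(34.7°) = 76.8 m

76.8 m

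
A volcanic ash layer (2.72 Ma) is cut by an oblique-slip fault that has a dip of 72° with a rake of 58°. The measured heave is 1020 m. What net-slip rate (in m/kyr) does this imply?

dip-slip = heave / cos(dip) = 1020 / cos(72°) = 3301 m
net slip = dip-slip / sin(rake) = 3301 / sin(58°) = 3892 m
rate = 3892 m / 2.72 Ma = 0.00143 m/yr = 1.43 m/kyr

1.43 m/kyr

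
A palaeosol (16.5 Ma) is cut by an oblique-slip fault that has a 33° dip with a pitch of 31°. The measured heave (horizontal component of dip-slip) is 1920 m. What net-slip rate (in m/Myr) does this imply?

269 m/Myr

dip-slip = heave / cos(dip) = 1920 / cos(33°) = 2289 m
net slip = dip-slip / sin(rake) = 2289 / sin(31°) = 4445 m
rate = 4445 m / 16.5 Ma = 0.000269 m/yr = 269 m/Myr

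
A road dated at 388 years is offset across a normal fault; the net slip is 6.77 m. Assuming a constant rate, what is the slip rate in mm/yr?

rate = 6.77 m / 388 years = 0.0174 m/yr = 17.4 mm/yr

17.4 mm/yr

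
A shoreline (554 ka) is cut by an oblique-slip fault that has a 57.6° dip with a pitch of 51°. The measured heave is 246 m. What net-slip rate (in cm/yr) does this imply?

dip-slip = heave / cos(dip) = 246 / cos(57.6°) = 459.1 m
net slip = dip-slip / sin(rake) = 459.1 / sin(51°) = 590.8 m
rate = 590.8 m / 554 ka = 0.00107 m/yr = 0.107 cm/yr

0.107 cm/yr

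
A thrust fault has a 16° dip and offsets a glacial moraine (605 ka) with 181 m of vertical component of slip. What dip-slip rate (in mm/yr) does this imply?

1.09 mm/yr

dip-slip = throw / sin(dip) = 181 m / sin(16°) = 656.7 m
rate = 656.7 m / 605 ka = 0.00109 m/yr = 1.09 mm/yr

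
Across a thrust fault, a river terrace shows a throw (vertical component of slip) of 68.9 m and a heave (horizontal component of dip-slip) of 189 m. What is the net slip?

201 m

net slip = √(throw² + heave²) = √(68.9² + 189²) = 201 m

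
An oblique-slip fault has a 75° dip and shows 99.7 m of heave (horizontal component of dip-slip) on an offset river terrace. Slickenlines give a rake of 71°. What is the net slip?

dip-slip = heave / cos(dip) = 99.7 / cos(75°) = 385.2 m
net slip = dip-slip / sin(rake) = 385.2 / sin(71°) = 407 m

407 m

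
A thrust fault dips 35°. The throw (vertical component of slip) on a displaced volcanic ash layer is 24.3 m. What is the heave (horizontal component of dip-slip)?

34.7 m

heave = throw / tan(dip) = 24.3 / tan(35°) = 34.7 m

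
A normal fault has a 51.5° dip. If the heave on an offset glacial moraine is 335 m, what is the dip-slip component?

538 m

dip-slip = heave / cos(dip) = 335 / cos(51.5°) = 538 m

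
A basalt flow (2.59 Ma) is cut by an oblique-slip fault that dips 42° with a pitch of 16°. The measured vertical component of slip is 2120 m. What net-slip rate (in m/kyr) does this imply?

4.44 m/kyr

dip-slip = throw / sin(dip) = 2120 / sin(42°) = 3168 m
net slip = dip-slip / sin(rake) = 3168 / sin(16°) = 11490 m
rate = 11490 m / 2.59 Ma = 0.00444 m/yr = 4.44 m/kyr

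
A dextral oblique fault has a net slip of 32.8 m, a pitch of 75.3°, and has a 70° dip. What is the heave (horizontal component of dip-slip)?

10.9 m

dip-slip = net slip × sin(rake) = 32.8 m × sin(75.3°) = 31.73 m
heave = dip-slip × cos(dip) = 31.73 × cos(70°) = 10.9 m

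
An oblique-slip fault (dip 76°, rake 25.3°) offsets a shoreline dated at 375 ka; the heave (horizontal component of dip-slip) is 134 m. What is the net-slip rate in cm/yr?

dip-slip = heave / cos(dip) = 134 / cos(76°) = 553.9 m
net slip = dip-slip / sin(rake) = 553.9 / sin(25.3°) = 1296 m
rate = 1296 m / 375 ka = 0.00346 m/yr = 0.346 cm/yr

0.346 cm/yr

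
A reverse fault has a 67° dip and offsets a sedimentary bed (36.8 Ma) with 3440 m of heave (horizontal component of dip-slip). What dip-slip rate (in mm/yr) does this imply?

dip-slip = heave / cos(dip) = 3440 m / cos(67°) = 8804 m
rate = 8804 m / 36.8 Ma = 0.000239 m/yr = 0.239 mm/yr

0.239 mm/yr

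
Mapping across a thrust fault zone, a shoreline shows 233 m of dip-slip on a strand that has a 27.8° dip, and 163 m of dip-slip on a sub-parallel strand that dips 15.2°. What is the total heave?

heave_A = 233 × cos(27.8°) = 206.1 m
heave_B = 163 × cos(15.2°) = 157.3 m
total = 206.1 + 157.3 = 363 m

363 m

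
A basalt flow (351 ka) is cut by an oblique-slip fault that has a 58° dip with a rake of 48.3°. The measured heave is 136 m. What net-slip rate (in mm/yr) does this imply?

dip-slip = heave / cos(dip) = 136 / cos(58°) = 256.6 m
net slip = dip-slip / sin(rake) = 256.6 / sin(48.3°) = 343.7 m
rate = 343.7 m / 351 ka = 0.000979 m/yr = 0.979 mm/yr

0.979 mm/yr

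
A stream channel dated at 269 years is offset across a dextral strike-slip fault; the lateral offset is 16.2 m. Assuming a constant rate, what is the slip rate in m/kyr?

rate = 16.2 m / 269 years = 0.0602 m/yr = 60.2 m/kyr

60.2 m/kyr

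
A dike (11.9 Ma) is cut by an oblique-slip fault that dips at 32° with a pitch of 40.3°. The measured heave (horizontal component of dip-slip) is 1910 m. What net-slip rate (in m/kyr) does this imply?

0.293 m/kyr

dip-slip = heave / cos(dip) = 1910 / cos(32°) = 2252 m
net slip = dip-slip / sin(rake) = 2252 / sin(40.3°) = 3482 m
rate = 3482 m / 11.9 Ma = 0.000293 m/yr = 0.293 m/kyr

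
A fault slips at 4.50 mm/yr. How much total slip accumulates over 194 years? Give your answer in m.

0.873 m

slip = rate × time = 4.50 mm/yr × 194 years = 0.873 m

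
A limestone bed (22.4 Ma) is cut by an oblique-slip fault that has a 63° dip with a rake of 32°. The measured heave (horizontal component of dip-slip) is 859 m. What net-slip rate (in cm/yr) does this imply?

dip-slip = heave / cos(dip) = 859 / cos(63°) = 1892 m
net slip = dip-slip / sin(rake) = 1892 / sin(32°) = 3571 m
rate = 3571 m / 22.4 Ma = 0.000159 m/yr = 0.0159 cm/yr

0.0159 cm/yr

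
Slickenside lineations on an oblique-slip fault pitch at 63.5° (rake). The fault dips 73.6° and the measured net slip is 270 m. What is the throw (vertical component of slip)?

232 m

dip-slip = net slip × sin(rake) = 270 m × sin(63.5°) = 241.6 m
throw = dip-slip × sin(dip) = 241.6 × sin(73.6°) = 232 m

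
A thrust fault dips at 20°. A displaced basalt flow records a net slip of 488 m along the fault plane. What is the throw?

throw = dip-slip × sin(dip) = 488 m × sin(20°) = 167 m

167 m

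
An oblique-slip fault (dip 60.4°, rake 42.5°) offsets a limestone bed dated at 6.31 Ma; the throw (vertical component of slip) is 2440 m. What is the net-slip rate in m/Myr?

dip-slip = throw / sin(dip) = 2440 / sin(60.4°) = 2806 m
net slip = dip-slip / sin(rake) = 2806 / sin(42.5°) = 4154 m
rate = 4154 m / 6.31 Ma = 0.000658 m/yr = 658 m/Myr

658 m/Myr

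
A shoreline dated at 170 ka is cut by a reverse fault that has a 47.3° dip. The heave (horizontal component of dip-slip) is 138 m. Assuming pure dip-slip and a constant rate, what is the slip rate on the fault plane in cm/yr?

dip-slip = heave / cos(dip) = 138 m / cos(47.3°) = 203.5 m
rate = 203.5 m / 170 ka = 0.00120 m/yr = 0.120 cm/yr

0.120 cm/yr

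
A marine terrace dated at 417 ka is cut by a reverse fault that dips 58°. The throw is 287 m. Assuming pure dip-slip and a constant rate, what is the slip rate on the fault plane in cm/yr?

0.0812 cm/yr

dip-slip = throw / sin(dip) = 287 m / sin(58°) = 338.4 m
rate = 338.4 m / 417 ka = 0.000812 m/yr = 0.0812 cm/yr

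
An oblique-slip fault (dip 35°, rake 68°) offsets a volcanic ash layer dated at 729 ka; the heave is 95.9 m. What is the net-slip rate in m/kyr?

dip-slip = heave / cos(dip) = 95.9 / cos(35°) = 117.1 m
net slip = dip-slip / sin(rake) = 117.1 / sin(68°) = 126.3 m
rate = 126.3 m / 729 ka = 0.000173 m/yr = 0.173 m/kyr

0.173 m/kyr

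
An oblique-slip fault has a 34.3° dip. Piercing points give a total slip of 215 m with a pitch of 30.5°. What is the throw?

61.5 m

dip-slip = net slip × sin(rake) = 215 m × sin(30.5°) = 109.1 m
throw = dip-slip × sin(dip) = 109.1 × sin(34.3°) = 61.5 m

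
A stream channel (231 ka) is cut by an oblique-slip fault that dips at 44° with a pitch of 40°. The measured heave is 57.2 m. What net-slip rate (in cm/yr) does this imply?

dip-slip = heave / cos(dip) = 57.2 / cos(44°) = 79.52 m
net slip = dip-slip / sin(rake) = 79.52 / sin(40°) = 123.7 m
rate = 123.7 m / 231 ka = 0.000536 m/yr = 0.0536 cm/yr

0.0536 cm/yr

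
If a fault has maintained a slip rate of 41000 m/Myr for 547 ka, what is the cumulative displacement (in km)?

slip = rate × time = 41000 m/Myr × 547 ka = 22400 m = 22.4 km

22.4 km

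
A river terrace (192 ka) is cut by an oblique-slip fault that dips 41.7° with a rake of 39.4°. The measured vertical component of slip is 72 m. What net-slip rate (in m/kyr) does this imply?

dip-slip = throw / sin(dip) = 72 / sin(41.7°) = 108.2 m
net slip = dip-slip / sin(rake) = 108.2 / sin(39.4°) = 170.5 m
rate = 170.5 m / 192 ka = 0.000888 m/yr = 0.888 m/kyr

0.888 m/kyr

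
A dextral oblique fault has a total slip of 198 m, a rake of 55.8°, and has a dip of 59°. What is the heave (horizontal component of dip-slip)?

dip-slip = net slip × sin(rake) = 198 m × sin(55.8°) = 163.8 m
heave = dip-slip × cos(dip) = 163.8 × cos(59°) = 84.3 m

84.3 m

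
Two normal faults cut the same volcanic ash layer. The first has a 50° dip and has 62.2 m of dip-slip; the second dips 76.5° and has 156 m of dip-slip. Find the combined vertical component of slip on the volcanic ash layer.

199 m

throw_A = 62.2 × sin(50°) = 47.65 m
throw_B = 156 × sin(76.5°) = 151.7 m
total = 47.65 + 151.7 = 199 m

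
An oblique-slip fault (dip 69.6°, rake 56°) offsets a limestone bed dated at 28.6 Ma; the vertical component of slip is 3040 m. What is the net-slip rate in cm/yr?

0.0137 cm/yr

dip-slip = throw / sin(dip) = 3040 / sin(69.6°) = 3243 m
net slip = dip-slip / sin(rake) = 3243 / sin(56°) = 3912 m
rate = 3912 m / 28.6 Ma = 0.000137 m/yr = 0.0137 cm/yr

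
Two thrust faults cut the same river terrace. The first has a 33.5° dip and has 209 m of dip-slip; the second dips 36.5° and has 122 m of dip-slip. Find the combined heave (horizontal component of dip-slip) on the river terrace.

heave_A = 209 × cos(33.5°) = 174.3 m
heave_B = 122 × cos(36.5°) = 98.07 m
total = 174.3 + 98.07 = 272 m

272 m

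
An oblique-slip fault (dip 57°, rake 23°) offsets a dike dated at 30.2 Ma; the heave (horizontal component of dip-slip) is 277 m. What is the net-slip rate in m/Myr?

43.1 m/Myr

dip-slip = heave / cos(dip) = 277 / cos(57°) = 508.6 m
net slip = dip-slip / sin(rake) = 508.6 / sin(23°) = 1302 m
rate = 1302 m / 30.2 Ma = 0.0000431 m/yr = 43.1 m/Myr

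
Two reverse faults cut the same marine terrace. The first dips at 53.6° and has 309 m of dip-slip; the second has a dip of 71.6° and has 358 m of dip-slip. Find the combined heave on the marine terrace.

296 m

heave_A = 309 × cos(53.6°) = 183.4 m
heave_B = 358 × cos(71.6°) = 113 m
total = 183.4 + 113 = 296 m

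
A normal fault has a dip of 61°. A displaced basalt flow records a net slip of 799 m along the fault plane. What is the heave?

387 m

heave = dip-slip × cos(dip) = 799 m × cos(61°) = 387 m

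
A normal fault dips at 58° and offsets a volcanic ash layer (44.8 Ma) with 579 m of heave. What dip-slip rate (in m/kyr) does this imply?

dip-slip = heave / cos(dip) = 579 m / cos(58°) = 1093 m
rate = 1093 m / 44.8 Ma = 0.0000244 m/yr = 0.0244 m/kyr

0.0244 m/kyr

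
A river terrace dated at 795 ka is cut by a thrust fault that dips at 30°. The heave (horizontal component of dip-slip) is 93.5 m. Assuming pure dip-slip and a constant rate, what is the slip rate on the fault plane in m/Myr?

136 m/Myr

dip-slip = heave / cos(dip) = 93.5 m / cos(30°) = 108 m
rate = 108 m / 795 ka = 0.000136 m/yr = 136 m/Myr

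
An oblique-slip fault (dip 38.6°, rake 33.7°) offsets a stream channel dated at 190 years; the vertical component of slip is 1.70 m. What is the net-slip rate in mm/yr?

25.8 mm/yr

dip-slip = throw / sin(dip) = 1.70 / sin(38.6°) = 2.725 m
net slip = dip-slip / sin(rake) = 2.725 / sin(33.7°) = 4.911 m
rate = 4.911 m / 190 years = 0.0258 m/yr = 25.8 mm/yr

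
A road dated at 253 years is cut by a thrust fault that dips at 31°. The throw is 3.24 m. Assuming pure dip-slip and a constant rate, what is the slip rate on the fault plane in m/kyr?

24.9 m/kyr

dip-slip = throw / sin(dip) = 3.24 m / sin(31°) = 6.291 m
rate = 6.291 m / 253 years = 0.0249 m/yr = 24.9 m/kyr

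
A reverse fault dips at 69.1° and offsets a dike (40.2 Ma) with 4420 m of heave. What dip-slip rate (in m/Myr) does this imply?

dip-slip = heave / cos(dip) = 4420 m / cos(69.1°) = 12390 m
rate = 12390 m / 40.2 Ma = 0.000308 m/yr = 308 m/Myr

308 m/Myr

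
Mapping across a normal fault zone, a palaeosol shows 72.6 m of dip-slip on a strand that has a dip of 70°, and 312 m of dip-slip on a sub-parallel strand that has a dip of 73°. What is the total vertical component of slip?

367 m

throw_A = 72.6 × sin(70°) = 68.22 m
throw_B = 312 × sin(73°) = 298.4 m
total = 68.22 + 298.4 = 367 m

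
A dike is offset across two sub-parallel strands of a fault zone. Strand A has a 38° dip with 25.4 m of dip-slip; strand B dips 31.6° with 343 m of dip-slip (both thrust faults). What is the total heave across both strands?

heave_A = 25.4 × cos(38°) = 20.02 m
heave_B = 343 × cos(31.6°) = 292.1 m
total = 20.02 + 292.1 = 312 m

312 m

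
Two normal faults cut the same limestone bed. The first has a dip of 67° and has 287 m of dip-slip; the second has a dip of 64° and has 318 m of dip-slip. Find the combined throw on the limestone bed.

550 m

throw_A = 287 × sin(67°) = 264.2 m
throw_B = 318 × sin(64°) = 285.8 m
total = 264.2 + 285.8 = 550 m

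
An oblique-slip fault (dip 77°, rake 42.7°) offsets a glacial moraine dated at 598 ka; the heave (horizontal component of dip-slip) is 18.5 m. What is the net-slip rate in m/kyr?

0.203 m/kyr

dip-slip = heave / cos(dip) = 18.5 / cos(77°) = 82.24 m
net slip = dip-slip / sin(rake) = 82.24 / sin(42.7°) = 121.3 m
rate = 121.3 m / 598 ka = 0.000203 m/yr = 0.203 m/kyr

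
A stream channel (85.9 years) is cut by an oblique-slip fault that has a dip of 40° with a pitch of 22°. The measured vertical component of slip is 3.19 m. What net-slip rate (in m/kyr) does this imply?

dip-slip = throw / sin(dip) = 3.19 / sin(40°) = 4.963 m
net slip = dip-slip / sin(rake) = 4.963 / sin(22°) = 13.25 m
rate = 13.25 m / 85.9 years = 0.154 m/yr = 154 m/kyr

154 m/kyr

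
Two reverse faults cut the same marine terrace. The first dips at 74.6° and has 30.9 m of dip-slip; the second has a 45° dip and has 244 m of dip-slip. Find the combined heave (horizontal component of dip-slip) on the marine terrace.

181 m

heave_A = 30.9 × cos(74.6°) = 8.206 m
heave_B = 244 × cos(45°) = 172.5 m
total = 8.206 + 172.5 = 181 m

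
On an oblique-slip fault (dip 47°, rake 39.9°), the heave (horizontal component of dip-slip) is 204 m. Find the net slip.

466 m

dip-slip = heave / cos(dip) = 204 / cos(47°) = 299.1 m
net slip = dip-slip / sin(rake) = 299.1 / sin(39.9°) = 466 m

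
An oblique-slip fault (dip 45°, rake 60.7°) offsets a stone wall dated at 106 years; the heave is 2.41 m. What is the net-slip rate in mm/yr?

36.9 mm/yr

dip-slip = heave / cos(dip) = 2.41 / cos(45°) = 3.408 m
net slip = dip-slip / sin(rake) = 3.408 / sin(60.7°) = 3.908 m
rate = 3.908 m / 106 years = 0.0369 m/yr = 36.9 mm/yr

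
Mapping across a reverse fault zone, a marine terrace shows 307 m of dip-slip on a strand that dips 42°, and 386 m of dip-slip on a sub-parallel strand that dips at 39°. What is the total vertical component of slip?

448 m

throw_A = 307 × sin(42°) = 205.4 m
throw_B = 386 × sin(39°) = 242.9 m
total = 205.4 + 242.9 = 448 m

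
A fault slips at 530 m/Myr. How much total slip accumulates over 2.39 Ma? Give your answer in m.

slip = rate × time = 530 m/Myr × 2.39 Ma = 1270 m

1270 m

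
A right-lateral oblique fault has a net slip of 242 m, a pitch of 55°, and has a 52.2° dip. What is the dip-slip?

dip-slip = net slip × sin(rake) = 242 m × sin(55°) = 198 m

198 m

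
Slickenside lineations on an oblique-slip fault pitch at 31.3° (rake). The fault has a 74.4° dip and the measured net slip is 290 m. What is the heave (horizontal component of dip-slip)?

40.5 m

dip-slip = net slip × sin(rake) = 290 m × sin(31.3°) = 150.7 m
heave = dip-slip × cos(dip) = 150.7 × cos(74.4°) = 40.5 m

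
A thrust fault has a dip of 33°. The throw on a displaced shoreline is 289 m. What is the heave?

heave = throw / tan(dip) = 289 / tan(33°) = 445 m

445 m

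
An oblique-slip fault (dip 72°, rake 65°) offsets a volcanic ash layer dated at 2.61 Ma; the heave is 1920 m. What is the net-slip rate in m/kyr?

2.63 m/kyr

dip-slip = heave / cos(dip) = 1920 / cos(72°) = 6213 m
net slip = dip-slip / sin(rake) = 6213 / sin(65°) = 6856 m
rate = 6856 m / 2.61 Ma = 0.00263 m/yr = 2.63 m/kyr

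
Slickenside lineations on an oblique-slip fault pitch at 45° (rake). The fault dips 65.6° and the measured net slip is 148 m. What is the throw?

95.3 m

dip-slip = net slip × sin(rake) = 148 m × sin(45°) = 104.7 m
throw = dip-slip × sin(dip) = 104.7 × sin(65.6°) = 95.3 m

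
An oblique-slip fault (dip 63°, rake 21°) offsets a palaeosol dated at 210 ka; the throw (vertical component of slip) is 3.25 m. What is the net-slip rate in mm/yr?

0.0485 mm/yr

dip-slip = throw / sin(dip) = 3.25 / sin(63°) = 3.648 m
net slip = dip-slip / sin(rake) = 3.648 / sin(21°) = 10.18 m
rate = 10.18 m / 210 ka = 0.0000485 m/yr = 0.0485 mm/yr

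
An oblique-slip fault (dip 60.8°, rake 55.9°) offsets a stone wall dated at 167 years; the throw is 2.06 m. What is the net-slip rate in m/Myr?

17100 m/Myr

dip-slip = throw / sin(dip) = 2.06 / sin(60.8°) = 2.360 m
net slip = dip-slip / sin(rake) = 2.360 / sin(55.9°) = 2.850 m
rate = 2.850 m / 167 years = 0.0171 m/yr = 17100 m/Myr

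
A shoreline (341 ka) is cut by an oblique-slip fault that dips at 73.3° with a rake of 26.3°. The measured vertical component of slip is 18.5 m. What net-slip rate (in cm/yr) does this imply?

dip-slip = throw / sin(dip) = 18.5 / sin(73.3°) = 19.31 m
net slip = dip-slip / sin(rake) = 19.31 / sin(26.3°) = 43.59 m
rate = 43.59 m / 341 ka = 0.000128 m/yr = 0.0128 cm/yr

0.0128 cm/yr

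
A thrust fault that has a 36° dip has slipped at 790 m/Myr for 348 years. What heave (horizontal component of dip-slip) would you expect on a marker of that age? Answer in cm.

22.2 cm

dip-slip = rate × time = 790 m/Myr × 348 years = 0.2749 m
heave = dip-slip × cos(dip) = 0.2749 × cos(36°) = 0.222 m = 22.2 cm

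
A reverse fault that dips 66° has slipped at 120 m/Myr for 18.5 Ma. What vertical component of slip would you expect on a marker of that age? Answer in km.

2.03 km

dip-slip = rate × time = 120 m/Myr × 18.5 Ma = 2220 m
throw = dip-slip × sin(dip) = 2220 × sin(66°) = 2030 m = 2.03 km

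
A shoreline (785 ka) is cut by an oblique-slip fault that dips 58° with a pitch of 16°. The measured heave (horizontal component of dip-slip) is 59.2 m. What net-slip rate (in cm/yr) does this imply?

0.0516 cm/yr

dip-slip = heave / cos(dip) = 59.2 / cos(58°) = 111.7 m
net slip = dip-slip / sin(rake) = 111.7 / sin(16°) = 405.3 m
rate = 405.3 m / 785 ka = 0.000516 m/yr = 0.0516 cm/yr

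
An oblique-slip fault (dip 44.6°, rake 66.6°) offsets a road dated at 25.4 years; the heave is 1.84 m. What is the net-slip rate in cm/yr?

11.1 cm/yr

dip-slip = heave / cos(dip) = 1.84 / cos(44.6°) = 2.584 m
net slip = dip-slip / sin(rake) = 2.584 / sin(66.6°) = 2.816 m
rate = 2.816 m / 25.4 years = 0.111 m/yr = 11.1 cm/yr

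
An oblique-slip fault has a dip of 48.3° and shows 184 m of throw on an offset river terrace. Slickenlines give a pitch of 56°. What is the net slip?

297 m

dip-slip = throw / sin(dip) = 184 / sin(48.3°) = 246.4 m
net slip = dip-slip / sin(rake) = 246.4 / sin(56°) = 297 m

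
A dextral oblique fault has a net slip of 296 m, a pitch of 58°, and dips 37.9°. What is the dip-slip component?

251 m

dip-slip = net slip × sin(rake) = 296 m × sin(58°) = 251 m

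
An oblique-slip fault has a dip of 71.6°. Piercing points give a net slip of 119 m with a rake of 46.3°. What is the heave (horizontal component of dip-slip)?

dip-slip = net slip × sin(rake) = 119 m × sin(46.3°) = 86.03 m
heave = dip-slip × cos(dip) = 86.03 × cos(71.6°) = 27.2 m

27.2 m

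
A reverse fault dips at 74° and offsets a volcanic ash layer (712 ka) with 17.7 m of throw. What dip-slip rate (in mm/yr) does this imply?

dip-slip = throw / sin(dip) = 17.7 m / sin(74°) = 18.41 m
rate = 18.41 m / 712 ka = 0.0000259 m/yr = 0.0259 mm/yr

0.0259 mm/yr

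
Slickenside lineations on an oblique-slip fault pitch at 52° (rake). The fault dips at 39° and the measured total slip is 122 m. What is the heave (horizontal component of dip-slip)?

dip-slip = net slip × sin(rake) = 122 m × sin(52°) = 96.14 m
heave = dip-slip × cos(dip) = 96.14 × cos(39°) = 74.7 m

74.7 m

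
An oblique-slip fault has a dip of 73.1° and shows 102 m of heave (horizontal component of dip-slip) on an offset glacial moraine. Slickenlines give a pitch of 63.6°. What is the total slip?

dip-slip = heave / cos(dip) = 102 / cos(73.1°) = 350.9 m
net slip = dip-slip / sin(rake) = 350.9 / sin(63.6°) = 392 m

392 m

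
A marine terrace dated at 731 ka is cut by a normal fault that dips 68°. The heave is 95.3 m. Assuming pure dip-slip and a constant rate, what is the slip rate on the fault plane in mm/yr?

dip-slip = heave / cos(dip) = 95.3 m / cos(68°) = 254.4 m
rate = 254.4 m / 731 ka = 0.000348 m/yr = 0.348 mm/yr

0.348 mm/yr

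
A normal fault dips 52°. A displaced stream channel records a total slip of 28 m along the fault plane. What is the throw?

22.1 m

throw = dip-slip × sin(dip) = 28 m × sin(52°) = 22.1 m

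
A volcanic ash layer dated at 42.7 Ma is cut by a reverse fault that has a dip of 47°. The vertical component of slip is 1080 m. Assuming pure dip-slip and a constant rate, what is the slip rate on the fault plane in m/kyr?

0.0346 m/kyr

dip-slip = throw / sin(dip) = 1080 m / sin(47°) = 1477 m
rate = 1477 m / 42.7 Ma = 0.0000346 m/yr = 0.0346 m/kyr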